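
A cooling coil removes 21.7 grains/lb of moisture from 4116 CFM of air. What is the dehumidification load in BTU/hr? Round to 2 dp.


Q = 0.68 * 4116 * 21.7 = 60735.70 BTU/hr

60735.70 BTU/hr


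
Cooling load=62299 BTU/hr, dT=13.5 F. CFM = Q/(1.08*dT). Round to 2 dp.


CFM = 62299 / (1.08 * 13.5) = 4272.91

4272.91 CFM


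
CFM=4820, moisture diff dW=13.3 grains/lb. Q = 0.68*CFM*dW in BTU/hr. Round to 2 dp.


Q = 0.68 * 4820 * 13.3 = 43592.08 BTU/hr

43592.08 BTU/hr


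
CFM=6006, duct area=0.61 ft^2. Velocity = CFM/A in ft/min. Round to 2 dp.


V = 6006 / 0.61 = 9845.90 ft/min

9845.90 ft/min


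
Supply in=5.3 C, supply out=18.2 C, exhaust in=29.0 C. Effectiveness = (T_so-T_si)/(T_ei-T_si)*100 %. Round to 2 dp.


eff = (18.2-5.3)/(29.0-5.3)*100 = 54.43 %

54.43 %


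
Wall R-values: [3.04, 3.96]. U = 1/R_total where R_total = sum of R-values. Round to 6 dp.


R_total = 3.04 + 3.96 = 7.00
U = 1/7.00 = 0.142857

0.142857


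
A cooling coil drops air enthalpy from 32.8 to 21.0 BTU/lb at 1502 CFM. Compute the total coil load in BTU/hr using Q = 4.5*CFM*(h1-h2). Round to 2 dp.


Q = 4.5 * 1502 * (32.8 - 21.0) = 79756.20 BTU/hr

79756.20 BTU/hr


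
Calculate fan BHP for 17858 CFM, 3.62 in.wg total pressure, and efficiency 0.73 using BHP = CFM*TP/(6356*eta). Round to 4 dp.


BHP = 17858 * 3.62 / (6356 * 0.73) = 13.9327 hp

13.9327 hp


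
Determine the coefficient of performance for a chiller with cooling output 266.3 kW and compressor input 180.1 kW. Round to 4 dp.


COP = 266.3 / 180.1 = 1.4786

1.4786


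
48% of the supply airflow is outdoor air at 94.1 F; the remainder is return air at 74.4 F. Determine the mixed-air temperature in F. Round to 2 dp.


T_mix = 0.48*94.1 + 0.52*74.4 = 83.86 F

83.86 F


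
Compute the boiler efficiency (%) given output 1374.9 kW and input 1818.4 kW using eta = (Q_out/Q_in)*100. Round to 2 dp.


eta = (1374.9/1818.4)*100 = 75.61 %

75.61 %


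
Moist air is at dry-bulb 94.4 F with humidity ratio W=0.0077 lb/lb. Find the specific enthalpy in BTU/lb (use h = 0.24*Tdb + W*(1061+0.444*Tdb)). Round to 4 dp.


h = 0.24*94.4 + 0.0077*(1061+0.444*94.4) = 31.1484 BTU/lb

31.1484 BTU/lb


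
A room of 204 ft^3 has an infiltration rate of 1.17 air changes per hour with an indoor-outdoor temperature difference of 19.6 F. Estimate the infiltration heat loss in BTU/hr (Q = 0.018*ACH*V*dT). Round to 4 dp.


Q = 0.018 * 1.17 * 204 * 19.6 = 84.2063 BTU/hr

84.2063 BTU/hr


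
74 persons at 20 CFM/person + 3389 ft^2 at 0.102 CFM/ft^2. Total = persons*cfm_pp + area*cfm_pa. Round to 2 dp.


Total = 74*20 + 3389*0.102 = 1825.68 CFM

1825.68 CFM


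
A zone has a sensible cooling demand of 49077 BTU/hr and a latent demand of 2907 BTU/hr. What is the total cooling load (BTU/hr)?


Qt = 49077 + 2907 = 51984 BTU/hr

51984 BTU/hr


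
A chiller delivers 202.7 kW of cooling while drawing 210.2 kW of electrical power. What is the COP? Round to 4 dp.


COP = 202.7 / 210.2 = 0.9643

0.9643


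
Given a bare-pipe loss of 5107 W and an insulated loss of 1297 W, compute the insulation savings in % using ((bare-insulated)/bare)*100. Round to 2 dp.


Savings = ((5107-1297)/5107)*100 = 74.60 %

74.60 %


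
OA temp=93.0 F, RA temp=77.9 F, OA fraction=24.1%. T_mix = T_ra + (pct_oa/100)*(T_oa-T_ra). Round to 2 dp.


T_mix = 77.9 + (24.1/100)*(93.0-77.9) = 81.54 F

81.54 F


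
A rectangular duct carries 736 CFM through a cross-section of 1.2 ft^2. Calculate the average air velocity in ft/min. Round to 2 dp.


V = 736 / 1.2 = 613.33 ft/min

613.33 ft/min


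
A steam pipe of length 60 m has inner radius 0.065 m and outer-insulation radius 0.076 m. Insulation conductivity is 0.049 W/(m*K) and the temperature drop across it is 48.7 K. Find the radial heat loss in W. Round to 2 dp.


Q = 2*pi*0.049*60*48.7/ln(0.076/0.065) = 5753.99 W

5753.99 W


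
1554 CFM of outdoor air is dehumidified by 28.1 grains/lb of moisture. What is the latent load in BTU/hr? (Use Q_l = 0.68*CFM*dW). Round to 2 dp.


Q = 0.68 * 1554 * 28.1 = 29693.83 BTU/hr

29693.83 BTU/hr


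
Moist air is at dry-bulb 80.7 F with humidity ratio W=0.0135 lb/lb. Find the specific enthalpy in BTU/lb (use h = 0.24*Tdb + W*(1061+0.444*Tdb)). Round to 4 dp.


h = 0.24*80.7 + 0.0135*(1061+0.444*80.7) = 34.1752 BTU/lb

34.1752 BTU/lb


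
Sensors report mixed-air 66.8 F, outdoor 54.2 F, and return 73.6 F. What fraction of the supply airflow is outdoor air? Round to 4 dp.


frac = (66.8 - 73.6) / (54.2 - 73.6) = 0.3505

0.3505


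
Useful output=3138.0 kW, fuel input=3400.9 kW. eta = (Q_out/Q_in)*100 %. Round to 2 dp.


eta = (3138.0/3400.9)*100 = 92.27 %

92.27 %


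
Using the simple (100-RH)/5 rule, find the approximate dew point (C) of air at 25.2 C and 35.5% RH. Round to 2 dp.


Td = 25.2 - (100-35.5)/5 = 12.30 C

12.30 C


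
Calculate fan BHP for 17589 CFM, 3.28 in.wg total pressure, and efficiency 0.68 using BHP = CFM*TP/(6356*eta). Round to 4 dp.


BHP = 17589 * 3.28 / (6356 * 0.68) = 13.3482 hp

13.3482 hp


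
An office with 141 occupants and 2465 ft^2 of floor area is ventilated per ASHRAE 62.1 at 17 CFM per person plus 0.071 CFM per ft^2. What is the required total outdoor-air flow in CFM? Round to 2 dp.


Total = 141*17 + 2465*0.071 = 2572.02 CFM

2572.02 CFM


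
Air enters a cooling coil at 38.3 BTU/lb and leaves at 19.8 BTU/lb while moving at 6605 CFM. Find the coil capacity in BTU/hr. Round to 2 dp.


Q = 4.5 * 6605 * (38.3 - 19.8) = 549866.25 BTU/hr

549866.25 BTU/hr


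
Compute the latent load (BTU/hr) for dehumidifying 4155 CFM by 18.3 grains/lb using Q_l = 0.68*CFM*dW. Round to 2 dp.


Q = 0.68 * 4155 * 18.3 = 51704.82 BTU/hr

51704.82 BTU/hr


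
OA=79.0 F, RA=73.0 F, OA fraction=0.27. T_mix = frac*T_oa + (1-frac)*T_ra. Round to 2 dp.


T_mix = 0.27*79.0 + 0.73*73.0 = 74.62 F

74.62 F


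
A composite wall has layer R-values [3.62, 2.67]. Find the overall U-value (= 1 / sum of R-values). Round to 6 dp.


R_total = 3.62 + 2.67 = 6.29
U = 1/6.29 = 0.158983

0.158983


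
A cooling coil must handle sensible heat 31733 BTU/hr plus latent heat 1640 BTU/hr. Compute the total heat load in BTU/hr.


Qt = 31733 + 1640 = 33373 BTU/hr

33373 BTU/hr


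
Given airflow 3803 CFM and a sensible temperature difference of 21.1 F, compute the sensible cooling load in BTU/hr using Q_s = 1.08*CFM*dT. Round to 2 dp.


Q = 1.08 * 3803 * 21.1 = 86662.76 BTU/hr

86662.76 BTU/hr


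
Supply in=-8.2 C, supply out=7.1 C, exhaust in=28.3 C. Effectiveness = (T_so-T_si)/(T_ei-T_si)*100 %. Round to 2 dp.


eff = (7.1-(-8.2))/(28.3-(-8.2))*100 = 41.92 %

41.92 %


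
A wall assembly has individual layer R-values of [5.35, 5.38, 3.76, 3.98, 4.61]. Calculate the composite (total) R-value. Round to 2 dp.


R_total = 5.35 + 5.38 + 3.76 + 3.98 + 4.61 = 23.08

23.08


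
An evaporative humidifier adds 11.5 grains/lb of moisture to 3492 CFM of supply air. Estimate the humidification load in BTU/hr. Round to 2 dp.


Q = 0.68 * 3492 * 11.5 = 27307.44 BTU/hr

27307.44 BTU/hr


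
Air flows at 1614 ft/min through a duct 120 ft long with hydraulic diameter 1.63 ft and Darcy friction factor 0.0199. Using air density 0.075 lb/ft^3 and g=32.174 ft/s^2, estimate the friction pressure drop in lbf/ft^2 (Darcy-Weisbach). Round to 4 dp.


v_fps = 1614/60 = 26.9 ft/s
dp = 0.0199*(120/1.63)*0.075*26.9^2/(2*32.174) = 1.2356 lbf/ft^2

1.2356 lbf/ft^2


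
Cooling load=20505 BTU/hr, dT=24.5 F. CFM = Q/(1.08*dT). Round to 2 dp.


CFM = 20505 / (1.08 * 24.5) = 774.94

774.94 CFM


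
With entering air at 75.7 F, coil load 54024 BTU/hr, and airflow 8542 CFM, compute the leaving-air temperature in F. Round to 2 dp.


dT = 54024/(1.08*8542) = 5.8560
T_leave = 75.7 - 5.8560 = 69.84 F

69.84 F


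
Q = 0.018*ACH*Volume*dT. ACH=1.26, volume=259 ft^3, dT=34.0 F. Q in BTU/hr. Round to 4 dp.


Q = 0.018 * 1.26 * 259 * 34.0 = 199.7201 BTU/hr

199.7201 BTU/hr


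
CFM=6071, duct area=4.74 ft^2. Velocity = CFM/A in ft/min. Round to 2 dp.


V = 6071 / 4.74 = 1280.80 ft/min

1280.80 ft/min


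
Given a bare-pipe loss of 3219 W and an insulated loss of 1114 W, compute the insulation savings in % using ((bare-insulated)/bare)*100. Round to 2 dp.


Savings = ((3219-1114)/3219)*100 = 65.39 %

65.39 %


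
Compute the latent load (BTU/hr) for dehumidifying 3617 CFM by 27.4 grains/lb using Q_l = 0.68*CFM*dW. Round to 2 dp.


Q = 0.68 * 3617 * 27.4 = 67391.94 BTU/hr

67391.94 BTU/hr


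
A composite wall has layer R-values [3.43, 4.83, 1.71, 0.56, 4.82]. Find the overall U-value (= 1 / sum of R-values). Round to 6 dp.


R_total = 3.43 + 4.83 + 1.71 + 0.56 + 4.82 = 15.35
U = 1/15.35 = 0.065147

0.065147


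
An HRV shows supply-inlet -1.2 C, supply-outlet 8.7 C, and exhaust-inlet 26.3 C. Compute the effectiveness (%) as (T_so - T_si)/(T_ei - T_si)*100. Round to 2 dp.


eff = (8.7-(-1.2))/(26.3-(-1.2))*100 = 36.00 %

36.00 %


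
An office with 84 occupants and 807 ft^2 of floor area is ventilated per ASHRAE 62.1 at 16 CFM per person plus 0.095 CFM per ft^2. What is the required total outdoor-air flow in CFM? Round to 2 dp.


Total = 84*16 + 807*0.095 = 1420.67 CFM

1420.67 CFM


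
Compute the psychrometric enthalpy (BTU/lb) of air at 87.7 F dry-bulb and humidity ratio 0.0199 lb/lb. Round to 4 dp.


h = 0.24*87.7 + 0.0199*(1061+0.444*87.7) = 42.9368 BTU/lb

42.9368 BTU/lb


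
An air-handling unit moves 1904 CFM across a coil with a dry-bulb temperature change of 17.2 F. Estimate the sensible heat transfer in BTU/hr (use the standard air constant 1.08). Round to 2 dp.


Q = 1.08 * 1904 * 17.2 = 35368.70 BTU/hr

35368.70 BTU/hr


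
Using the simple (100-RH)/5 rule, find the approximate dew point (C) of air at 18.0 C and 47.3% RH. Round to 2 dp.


Td = 18.0 - (100-47.3)/5 = 7.46 C

7.46 C


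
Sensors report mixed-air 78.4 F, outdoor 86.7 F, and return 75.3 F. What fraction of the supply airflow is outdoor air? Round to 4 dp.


frac = (78.4 - 75.3) / (86.7 - 75.3) = 0.2719

0.2719


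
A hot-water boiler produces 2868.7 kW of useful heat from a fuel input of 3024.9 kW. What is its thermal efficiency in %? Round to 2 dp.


eta = (2868.7/3024.9)*100 = 94.84 %

94.84 %


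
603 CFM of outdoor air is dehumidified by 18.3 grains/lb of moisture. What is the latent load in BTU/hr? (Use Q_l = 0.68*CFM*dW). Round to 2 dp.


Q = 0.68 * 603 * 18.3 = 7503.73 BTU/hr

7503.73 BTU/hr


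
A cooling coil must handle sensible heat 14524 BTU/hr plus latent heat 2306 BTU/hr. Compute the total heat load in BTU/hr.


Qt = 14524 + 2306 = 16830 BTU/hr

16830 BTU/hr


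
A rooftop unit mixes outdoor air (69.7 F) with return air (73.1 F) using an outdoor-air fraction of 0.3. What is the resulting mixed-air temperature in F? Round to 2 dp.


T_mix = 0.3*69.7 + 0.7*73.1 = 72.08 F

72.08 F


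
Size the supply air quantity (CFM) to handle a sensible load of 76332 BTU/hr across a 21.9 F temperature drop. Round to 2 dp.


CFM = 76332 / (1.08 * 21.9) = 3227.30

3227.30 CFM


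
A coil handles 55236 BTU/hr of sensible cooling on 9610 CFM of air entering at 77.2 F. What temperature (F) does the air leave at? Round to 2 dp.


dT = 55236/(1.08*9610) = 5.3220
T_leave = 77.2 - 5.3220 = 71.88 F

71.88 F


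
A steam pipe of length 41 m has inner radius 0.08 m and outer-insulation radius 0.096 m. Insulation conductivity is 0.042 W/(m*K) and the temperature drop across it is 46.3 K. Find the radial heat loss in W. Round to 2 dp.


Q = 2*pi*0.042*41*46.3/ln(0.096/0.08) = 2747.62 W

2747.62 W


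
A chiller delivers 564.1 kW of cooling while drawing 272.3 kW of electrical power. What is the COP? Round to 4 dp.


COP = 564.1 / 272.3 = 2.0716

2.0716


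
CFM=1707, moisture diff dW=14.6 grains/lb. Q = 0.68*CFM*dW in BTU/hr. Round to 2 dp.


Q = 0.68 * 1707 * 14.6 = 16947.10 BTU/hr

16947.10 BTU/hr


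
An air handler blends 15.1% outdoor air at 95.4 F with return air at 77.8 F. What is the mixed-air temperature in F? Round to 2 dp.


T_mix = 77.8 + (15.1/100)*(95.4-77.8) = 80.46 F

80.46 F


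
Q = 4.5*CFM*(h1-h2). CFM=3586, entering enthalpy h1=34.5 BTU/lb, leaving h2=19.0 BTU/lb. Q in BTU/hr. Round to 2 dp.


Q = 4.5 * 3586 * (34.5 - 19.0) = 250123.50 BTU/hr

250123.50 BTU/hr


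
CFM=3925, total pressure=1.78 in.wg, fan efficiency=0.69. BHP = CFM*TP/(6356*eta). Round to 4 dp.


BHP = 3925 * 1.78 / (6356 * 0.69) = 1.5930 hp

1.5930 hp


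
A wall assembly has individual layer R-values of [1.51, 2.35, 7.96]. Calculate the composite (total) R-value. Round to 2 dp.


R_total = 1.51 + 2.35 + 7.96 = 11.82

11.82


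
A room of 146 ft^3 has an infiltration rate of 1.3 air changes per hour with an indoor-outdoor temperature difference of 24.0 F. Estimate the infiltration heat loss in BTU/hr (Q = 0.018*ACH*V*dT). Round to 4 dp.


Q = 0.018 * 1.3 * 146 * 24.0 = 81.9936 BTU/hr

81.9936 BTU/hr


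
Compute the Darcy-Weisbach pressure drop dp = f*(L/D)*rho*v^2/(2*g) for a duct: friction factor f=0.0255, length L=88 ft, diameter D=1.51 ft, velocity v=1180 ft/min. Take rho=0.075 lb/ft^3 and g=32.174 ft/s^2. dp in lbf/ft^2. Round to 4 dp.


v_fps = 1180/60 = 19.6667 ft/s
dp = 0.0255*(88/1.51)*0.075*19.6667^2/(2*32.174) = 0.6699 lbf/ft^2

0.6699 lbf/ft^2


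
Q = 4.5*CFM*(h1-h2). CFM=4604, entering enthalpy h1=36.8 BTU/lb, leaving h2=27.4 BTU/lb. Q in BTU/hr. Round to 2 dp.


Q = 4.5 * 4604 * (36.8 - 27.4) = 194749.20 BTU/hr

194749.20 BTU/hr


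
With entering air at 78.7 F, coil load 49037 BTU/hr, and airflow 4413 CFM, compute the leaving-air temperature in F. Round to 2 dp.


dT = 49037/(1.08*4413) = 10.2888
T_leave = 78.7 - 10.2888 = 68.41 F

68.41 F


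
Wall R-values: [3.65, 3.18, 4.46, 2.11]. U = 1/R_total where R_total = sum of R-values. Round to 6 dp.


R_total = 3.65 + 3.18 + 4.46 + 2.11 = 13.40
U = 1/13.40 = 0.074627

0.074627


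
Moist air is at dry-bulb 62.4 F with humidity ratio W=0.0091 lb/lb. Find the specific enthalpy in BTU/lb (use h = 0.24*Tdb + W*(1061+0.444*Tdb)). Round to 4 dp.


h = 0.24*62.4 + 0.0091*(1061+0.444*62.4) = 24.8832 BTU/lb

24.8832 BTU/lb


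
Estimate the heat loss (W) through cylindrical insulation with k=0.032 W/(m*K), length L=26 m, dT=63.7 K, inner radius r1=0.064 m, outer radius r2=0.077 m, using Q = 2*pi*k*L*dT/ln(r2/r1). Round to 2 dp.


Q = 2*pi*0.032*26*63.7/ln(0.077/0.064) = 1800.75 W

1800.75 W


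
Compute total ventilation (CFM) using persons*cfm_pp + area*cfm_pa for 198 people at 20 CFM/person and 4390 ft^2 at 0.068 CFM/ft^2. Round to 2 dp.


Total = 198*20 + 4390*0.068 = 4258.52 CFM

4258.52 CFM


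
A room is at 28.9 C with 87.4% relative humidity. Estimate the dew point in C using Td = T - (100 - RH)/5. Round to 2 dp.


Td = 28.9 - (100-87.4)/5 = 26.38 C

26.38 C


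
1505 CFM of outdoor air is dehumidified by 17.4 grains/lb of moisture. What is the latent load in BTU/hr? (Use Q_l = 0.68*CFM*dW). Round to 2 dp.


Q = 0.68 * 1505 * 17.4 = 17807.16 BTU/hr

17807.16 BTU/hr


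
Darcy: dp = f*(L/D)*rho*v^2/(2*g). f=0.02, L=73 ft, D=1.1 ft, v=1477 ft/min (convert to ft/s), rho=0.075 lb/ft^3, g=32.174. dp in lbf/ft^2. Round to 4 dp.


v_fps = 1477/60 = 24.6167 ft/s
dp = 0.02*(73/1.1)*0.075*24.6167^2/(2*32.174) = 0.9374 lbf/ft^2

0.9374 lbf/ft^2


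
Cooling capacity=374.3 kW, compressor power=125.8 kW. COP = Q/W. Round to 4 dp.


COP = 374.3 / 125.8 = 2.9754

2.9754


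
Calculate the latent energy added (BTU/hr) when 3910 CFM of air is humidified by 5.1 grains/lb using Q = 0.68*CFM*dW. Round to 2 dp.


Q = 0.68 * 3910 * 5.1 = 13559.88 BTU/hr

13559.88 BTU/hr


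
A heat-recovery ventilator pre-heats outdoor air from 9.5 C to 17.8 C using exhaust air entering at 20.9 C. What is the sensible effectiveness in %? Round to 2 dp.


eff = (17.8-9.5)/(20.9-9.5)*100 = 72.81 %

72.81 %


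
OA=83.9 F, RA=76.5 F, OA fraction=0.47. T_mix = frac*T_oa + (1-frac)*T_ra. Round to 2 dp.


T_mix = 0.47*83.9 + 0.53*76.5 = 79.98 F

79.98 F


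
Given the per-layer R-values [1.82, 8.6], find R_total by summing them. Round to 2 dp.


R_total = 1.82 + 8.6 = 10.42

10.42


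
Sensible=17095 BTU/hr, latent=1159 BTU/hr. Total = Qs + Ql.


Qt = 17095 + 1159 = 18254 BTU/hr

18254 BTU/hr


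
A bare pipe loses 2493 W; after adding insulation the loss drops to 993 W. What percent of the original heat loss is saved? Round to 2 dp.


Savings = ((2493-993)/2493)*100 = 60.17 %

60.17 %


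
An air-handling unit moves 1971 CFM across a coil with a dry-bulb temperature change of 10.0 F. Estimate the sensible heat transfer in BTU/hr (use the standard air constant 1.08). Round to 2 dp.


Q = 1.08 * 1971 * 10.0 = 21286.80 BTU/hr

21286.80 BTU/hr


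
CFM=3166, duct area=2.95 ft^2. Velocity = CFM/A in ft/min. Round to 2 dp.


V = 3166 / 2.95 = 1073.22 ft/min

1073.22 ft/min


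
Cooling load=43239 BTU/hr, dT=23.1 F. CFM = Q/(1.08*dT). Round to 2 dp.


CFM = 43239 / (1.08 * 23.1) = 1733.16

1733.16 CFM


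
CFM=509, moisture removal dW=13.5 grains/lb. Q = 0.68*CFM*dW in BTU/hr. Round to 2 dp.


Q = 0.68 * 509 * 13.5 = 4672.62 BTU/hr

4672.62 BTU/hr


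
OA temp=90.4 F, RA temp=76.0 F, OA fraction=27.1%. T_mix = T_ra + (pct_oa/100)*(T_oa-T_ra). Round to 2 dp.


T_mix = 76.0 + (27.1/100)*(90.4-76.0) = 79.90 F

79.90 F


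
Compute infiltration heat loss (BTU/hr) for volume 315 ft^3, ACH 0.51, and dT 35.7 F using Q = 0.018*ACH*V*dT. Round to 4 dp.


Q = 0.018 * 0.51 * 315 * 35.7 = 103.2337 BTU/hr

103.2337 BTU/hr


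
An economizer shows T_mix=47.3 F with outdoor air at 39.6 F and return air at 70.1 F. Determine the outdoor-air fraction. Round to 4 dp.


frac = (47.3 - 70.1) / (39.6 - 70.1) = 0.7475

0.7475


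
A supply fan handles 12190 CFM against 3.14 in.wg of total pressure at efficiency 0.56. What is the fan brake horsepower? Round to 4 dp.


BHP = 12190 * 3.14 / (6356 * 0.56) = 10.7538 hp

10.7538 hp


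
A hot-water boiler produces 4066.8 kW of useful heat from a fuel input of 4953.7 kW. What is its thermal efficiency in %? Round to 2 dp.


eta = (4066.8/4953.7)*100 = 82.10 %

82.10 %


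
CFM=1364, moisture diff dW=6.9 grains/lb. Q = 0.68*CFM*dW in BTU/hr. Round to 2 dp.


Q = 0.68 * 1364 * 6.9 = 6399.89 BTU/hr

6399.89 BTU/hr


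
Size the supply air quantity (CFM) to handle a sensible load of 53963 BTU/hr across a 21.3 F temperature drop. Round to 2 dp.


CFM = 53963 / (1.08 * 21.3) = 2345.81

2345.81 CFM


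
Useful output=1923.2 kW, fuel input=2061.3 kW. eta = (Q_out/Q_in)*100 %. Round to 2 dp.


eta = (1923.2/2061.3)*100 = 93.30 %

93.30 %


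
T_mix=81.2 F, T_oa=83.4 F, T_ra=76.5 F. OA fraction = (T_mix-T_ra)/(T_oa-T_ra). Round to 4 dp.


frac = (81.2 - 76.5) / (83.4 - 76.5) = 0.6812

0.6812


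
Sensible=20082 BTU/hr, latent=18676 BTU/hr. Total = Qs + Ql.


Qt = 20082 + 18676 = 38758 BTU/hr

38758 BTU/hr


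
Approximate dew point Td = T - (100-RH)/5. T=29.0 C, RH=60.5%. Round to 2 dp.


Td = 29.0 - (100-60.5)/5 = 21.10 C

21.10 C


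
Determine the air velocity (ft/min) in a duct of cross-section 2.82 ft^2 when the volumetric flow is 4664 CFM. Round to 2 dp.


V = 4664 / 2.82 = 1653.90 ft/min

1653.90 ft/min


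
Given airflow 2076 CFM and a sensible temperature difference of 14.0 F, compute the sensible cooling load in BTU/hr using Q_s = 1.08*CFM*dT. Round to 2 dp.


Q = 1.08 * 2076 * 14.0 = 31389.12 BTU/hr

31389.12 BTU/hr


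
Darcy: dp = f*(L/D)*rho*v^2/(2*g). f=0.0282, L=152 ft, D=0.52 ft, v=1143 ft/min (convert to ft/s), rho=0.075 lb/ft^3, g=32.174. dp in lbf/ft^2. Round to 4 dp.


v_fps = 1143/60 = 19.05 ft/s
dp = 0.0282*(152/0.52)*0.075*19.05^2/(2*32.174) = 3.4866 lbf/ft^2

3.4866 lbf/ft^2


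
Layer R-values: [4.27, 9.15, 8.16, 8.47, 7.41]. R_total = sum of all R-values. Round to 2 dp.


R_total = 4.27 + 9.15 + 8.16 + 8.47 + 7.41 = 37.46

37.46


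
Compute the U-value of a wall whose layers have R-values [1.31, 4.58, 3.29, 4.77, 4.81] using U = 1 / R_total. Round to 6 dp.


R_total = 1.31 + 4.58 + 3.29 + 4.77 + 4.81 = 18.76
U = 1/18.76 = 0.053305

0.053305


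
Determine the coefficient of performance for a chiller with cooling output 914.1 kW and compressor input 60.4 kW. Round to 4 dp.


COP = 914.1 / 60.4 = 15.1341

15.1341


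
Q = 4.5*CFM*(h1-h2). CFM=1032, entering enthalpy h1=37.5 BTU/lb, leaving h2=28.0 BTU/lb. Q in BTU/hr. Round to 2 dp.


Q = 4.5 * 1032 * (37.5 - 28.0) = 44118.00 BTU/hr

44118.00 BTU/hr


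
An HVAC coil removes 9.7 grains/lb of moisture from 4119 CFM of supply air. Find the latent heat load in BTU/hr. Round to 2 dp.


Q = 0.68 * 4119 * 9.7 = 27168.92 BTU/hr

27168.92 BTU/hr


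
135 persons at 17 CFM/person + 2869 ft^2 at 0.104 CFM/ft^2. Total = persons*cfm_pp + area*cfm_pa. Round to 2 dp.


Total = 135*17 + 2869*0.104 = 2593.38 CFM

2593.38 CFM


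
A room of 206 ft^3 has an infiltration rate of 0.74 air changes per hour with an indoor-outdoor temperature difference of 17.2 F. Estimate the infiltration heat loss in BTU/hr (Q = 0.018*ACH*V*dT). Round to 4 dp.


Q = 0.018 * 0.74 * 206 * 17.2 = 47.1954 BTU/hr

47.1954 BTU/hr


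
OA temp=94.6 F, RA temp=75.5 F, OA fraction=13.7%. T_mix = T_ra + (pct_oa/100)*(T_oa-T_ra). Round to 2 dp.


T_mix = 75.5 + (13.7/100)*(94.6-75.5) = 78.12 F

78.12 F


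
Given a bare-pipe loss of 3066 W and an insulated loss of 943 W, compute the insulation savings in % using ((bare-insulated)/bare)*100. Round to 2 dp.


Savings = ((3066-943)/3066)*100 = 69.24 %

69.24 %


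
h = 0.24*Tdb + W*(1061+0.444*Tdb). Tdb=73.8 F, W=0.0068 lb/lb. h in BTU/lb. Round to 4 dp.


h = 0.24*73.8 + 0.0068*(1061+0.444*73.8) = 25.1496 BTU/lb

25.1496 BTU/lb


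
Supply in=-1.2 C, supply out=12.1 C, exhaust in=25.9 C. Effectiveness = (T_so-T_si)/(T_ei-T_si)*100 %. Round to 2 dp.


eff = (12.1-(-1.2))/(25.9-(-1.2))*100 = 49.08 %

49.08 %


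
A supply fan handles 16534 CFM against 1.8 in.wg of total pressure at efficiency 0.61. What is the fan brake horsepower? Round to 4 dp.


BHP = 16534 * 1.8 / (6356 * 0.61) = 7.6760 hp

7.6760 hp


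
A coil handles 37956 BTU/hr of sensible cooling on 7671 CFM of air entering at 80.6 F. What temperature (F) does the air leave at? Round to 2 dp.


dT = 37956/(1.08*7671) = 4.5815
T_leave = 80.6 - 4.5815 = 76.02 F

76.02 F


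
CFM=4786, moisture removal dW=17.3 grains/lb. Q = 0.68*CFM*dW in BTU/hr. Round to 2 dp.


Q = 0.68 * 4786 * 17.3 = 56302.50 BTU/hr

56302.50 BTU/hr


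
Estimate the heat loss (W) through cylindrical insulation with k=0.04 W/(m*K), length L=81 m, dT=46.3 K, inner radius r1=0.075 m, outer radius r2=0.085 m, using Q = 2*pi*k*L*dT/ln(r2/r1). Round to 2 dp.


Q = 2*pi*0.04*81*46.3/ln(0.085/0.075) = 7530.60 W

7530.60 W


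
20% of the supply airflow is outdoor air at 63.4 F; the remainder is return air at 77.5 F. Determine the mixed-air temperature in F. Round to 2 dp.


T_mix = 0.2*63.4 + 0.8*77.5 = 74.68 F

74.68 F


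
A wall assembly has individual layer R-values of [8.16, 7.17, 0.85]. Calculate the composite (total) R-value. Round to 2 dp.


R_total = 8.16 + 7.17 + 0.85 = 16.18

16.18


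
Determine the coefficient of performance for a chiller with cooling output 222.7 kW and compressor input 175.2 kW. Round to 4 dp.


COP = 222.7 / 175.2 = 1.2711

1.2711


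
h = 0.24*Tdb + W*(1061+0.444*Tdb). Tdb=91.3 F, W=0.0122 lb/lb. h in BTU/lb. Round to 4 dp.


h = 0.24*91.3 + 0.0122*(1061+0.444*91.3) = 35.3508 BTU/lb

35.3508 BTU/lb


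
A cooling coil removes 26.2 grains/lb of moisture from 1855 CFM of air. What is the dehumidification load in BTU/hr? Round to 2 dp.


Q = 0.68 * 1855 * 26.2 = 33048.68 BTU/hr

33048.68 BTU/hr


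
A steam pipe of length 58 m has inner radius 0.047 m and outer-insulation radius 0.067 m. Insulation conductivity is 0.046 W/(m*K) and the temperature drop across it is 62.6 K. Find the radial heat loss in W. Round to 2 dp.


Q = 2*pi*0.046*58*62.6/ln(0.067/0.047) = 2959.84 W

2959.84 W


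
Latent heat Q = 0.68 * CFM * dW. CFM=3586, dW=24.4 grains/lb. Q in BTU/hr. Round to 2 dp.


Q = 0.68 * 3586 * 24.4 = 59498.91 BTU/hr

59498.91 BTU/hr


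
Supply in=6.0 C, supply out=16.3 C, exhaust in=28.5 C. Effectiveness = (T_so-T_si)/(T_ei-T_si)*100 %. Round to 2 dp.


eff = (16.3-6.0)/(28.5-6.0)*100 = 45.78 %

45.78 %


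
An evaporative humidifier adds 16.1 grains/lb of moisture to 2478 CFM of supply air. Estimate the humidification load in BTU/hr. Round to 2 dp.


Q = 0.68 * 2478 * 16.1 = 27129.14 BTU/hr

27129.14 BTU/hr


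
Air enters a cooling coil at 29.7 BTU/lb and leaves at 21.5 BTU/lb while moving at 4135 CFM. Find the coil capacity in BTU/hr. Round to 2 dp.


Q = 4.5 * 4135 * (29.7 - 21.5) = 152581.50 BTU/hr

152581.50 BTU/hr


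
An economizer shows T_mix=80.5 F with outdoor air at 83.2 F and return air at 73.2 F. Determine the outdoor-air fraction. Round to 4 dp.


frac = (80.5 - 73.2) / (83.2 - 73.2) = 0.7300

0.7300


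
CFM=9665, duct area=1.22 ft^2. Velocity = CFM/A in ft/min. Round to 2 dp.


V = 9665 / 1.22 = 7922.13 ft/min

7922.13 ft/min


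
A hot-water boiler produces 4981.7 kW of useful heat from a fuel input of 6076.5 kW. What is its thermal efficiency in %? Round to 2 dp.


eta = (4981.7/6076.5)*100 = 81.98 %

81.98 %


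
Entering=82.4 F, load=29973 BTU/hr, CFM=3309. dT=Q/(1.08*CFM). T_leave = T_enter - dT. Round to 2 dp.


dT = 29973/(1.08*3309) = 8.3871
T_leave = 82.4 - 8.3871 = 74.01 F

74.01 F


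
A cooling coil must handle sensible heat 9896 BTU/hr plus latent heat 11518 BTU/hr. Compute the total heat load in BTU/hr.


Qt = 9896 + 11518 = 21414 BTU/hr

21414 BTU/hr


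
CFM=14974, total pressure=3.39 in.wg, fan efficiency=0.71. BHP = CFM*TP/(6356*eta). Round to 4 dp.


BHP = 14974 * 3.39 / (6356 * 0.71) = 11.2485 hp

11.2485 hp


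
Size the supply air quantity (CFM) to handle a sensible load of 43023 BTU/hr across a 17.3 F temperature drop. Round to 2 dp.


CFM = 43023 / (1.08 * 17.3) = 2302.67

2302.67 CFM


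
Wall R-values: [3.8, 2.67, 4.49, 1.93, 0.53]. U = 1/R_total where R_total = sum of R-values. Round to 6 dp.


R_total = 3.8 + 2.67 + 4.49 + 1.93 + 0.53 = 13.42
U = 1/13.42 = 0.074516

0.074516


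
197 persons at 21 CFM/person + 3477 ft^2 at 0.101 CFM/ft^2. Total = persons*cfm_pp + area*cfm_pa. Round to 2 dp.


Total = 197*21 + 3477*0.101 = 4488.18 CFM

4488.18 CFM


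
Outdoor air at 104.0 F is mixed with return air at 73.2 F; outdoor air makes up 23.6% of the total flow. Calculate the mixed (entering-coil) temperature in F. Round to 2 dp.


T_mix = 73.2 + (23.6/100)*(104.0-73.2) = 80.47 F

80.47 F


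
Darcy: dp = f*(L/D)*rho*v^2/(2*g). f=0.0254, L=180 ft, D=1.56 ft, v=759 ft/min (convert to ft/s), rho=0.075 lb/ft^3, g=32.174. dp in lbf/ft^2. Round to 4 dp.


v_fps = 759/60 = 12.65 ft/s
dp = 0.0254*(180/1.56)*0.075*12.65^2/(2*32.174) = 0.5466 lbf/ft^2

0.5466 lbf/ft^2


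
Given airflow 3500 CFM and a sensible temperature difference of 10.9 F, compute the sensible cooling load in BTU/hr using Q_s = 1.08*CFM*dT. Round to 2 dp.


Q = 1.08 * 3500 * 10.9 = 41202.00 BTU/hr

41202.00 BTU/hr


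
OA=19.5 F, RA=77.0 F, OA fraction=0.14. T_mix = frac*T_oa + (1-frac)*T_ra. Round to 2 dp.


T_mix = 0.14*19.5 + 0.86*77.0 = 68.95 F

68.95 F


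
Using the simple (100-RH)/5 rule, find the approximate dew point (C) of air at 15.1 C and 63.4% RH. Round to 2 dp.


Td = 15.1 - (100-63.4)/5 = 7.78 C

7.78 C


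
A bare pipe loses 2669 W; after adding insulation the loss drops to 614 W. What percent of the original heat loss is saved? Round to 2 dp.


Savings = ((2669-614)/2669)*100 = 77.00 %

77.00 %


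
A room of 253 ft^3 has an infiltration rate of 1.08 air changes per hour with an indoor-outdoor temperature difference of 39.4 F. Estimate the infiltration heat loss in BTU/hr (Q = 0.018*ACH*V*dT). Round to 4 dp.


Q = 0.018 * 1.08 * 253 * 39.4 = 193.7818 BTU/hr

193.7818 BTU/hr


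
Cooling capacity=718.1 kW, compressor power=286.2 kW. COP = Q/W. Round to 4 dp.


COP = 718.1 / 286.2 = 2.5091

2.5091


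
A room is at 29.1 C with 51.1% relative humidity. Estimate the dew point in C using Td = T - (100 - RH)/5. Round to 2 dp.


Td = 29.1 - (100-51.1)/5 = 19.32 C

19.32 C


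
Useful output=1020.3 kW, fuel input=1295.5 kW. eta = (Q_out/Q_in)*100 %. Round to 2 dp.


eta = (1020.3/1295.5)*100 = 78.76 %

78.76 %


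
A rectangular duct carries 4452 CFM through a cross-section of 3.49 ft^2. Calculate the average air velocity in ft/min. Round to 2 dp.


V = 4452 / 3.49 = 1275.64 ft/min

1275.64 ft/min


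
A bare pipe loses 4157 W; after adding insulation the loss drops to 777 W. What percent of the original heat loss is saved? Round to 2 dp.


Savings = ((4157-777)/4157)*100 = 81.31 %

81.31 %


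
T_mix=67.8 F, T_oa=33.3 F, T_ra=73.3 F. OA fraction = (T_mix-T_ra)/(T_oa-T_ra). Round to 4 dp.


frac = (67.8 - 73.3) / (33.3 - 73.3) = 0.1375

0.1375


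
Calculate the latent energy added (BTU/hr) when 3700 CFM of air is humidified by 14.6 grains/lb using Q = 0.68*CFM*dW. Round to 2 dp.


Q = 0.68 * 3700 * 14.6 = 36733.60 BTU/hr

36733.60 BTU/hr


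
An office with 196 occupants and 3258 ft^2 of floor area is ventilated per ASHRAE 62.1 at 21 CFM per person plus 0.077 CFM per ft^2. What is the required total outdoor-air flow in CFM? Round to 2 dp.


Total = 196*21 + 3258*0.077 = 4366.87 CFM

4366.87 CFM


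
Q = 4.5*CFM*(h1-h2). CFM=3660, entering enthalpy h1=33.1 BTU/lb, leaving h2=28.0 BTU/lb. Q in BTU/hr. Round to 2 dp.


Q = 4.5 * 3660 * (33.1 - 28.0) = 83997.00 BTU/hr

83997.00 BTU/hr


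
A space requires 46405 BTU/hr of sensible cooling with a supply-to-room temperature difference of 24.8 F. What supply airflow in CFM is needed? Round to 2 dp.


CFM = 46405 / (1.08 * 24.8) = 1732.56

1732.56 CFM


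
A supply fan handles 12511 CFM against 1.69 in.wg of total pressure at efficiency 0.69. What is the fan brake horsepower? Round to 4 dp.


BHP = 12511 * 1.69 / (6356 * 0.69) = 4.8211 hp

4.8211 hp


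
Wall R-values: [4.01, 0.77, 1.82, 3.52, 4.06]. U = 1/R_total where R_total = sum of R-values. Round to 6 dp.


R_total = 4.01 + 0.77 + 1.82 + 3.52 + 4.06 = 14.18
U = 1/14.18 = 0.070522

0.070522


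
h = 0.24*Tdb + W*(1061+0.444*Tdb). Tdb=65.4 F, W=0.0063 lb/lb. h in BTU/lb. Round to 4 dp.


h = 0.24*65.4 + 0.0063*(1061+0.444*65.4) = 22.5632 BTU/lb

22.5632 BTU/lb


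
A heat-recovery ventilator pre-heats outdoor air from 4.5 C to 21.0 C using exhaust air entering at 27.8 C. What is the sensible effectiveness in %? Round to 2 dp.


eff = (21.0-4.5)/(27.8-4.5)*100 = 70.82 %

70.82 %


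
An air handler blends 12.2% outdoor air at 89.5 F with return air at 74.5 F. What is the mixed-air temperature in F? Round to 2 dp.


T_mix = 74.5 + (12.2/100)*(89.5-74.5) = 76.33 F

76.33 F


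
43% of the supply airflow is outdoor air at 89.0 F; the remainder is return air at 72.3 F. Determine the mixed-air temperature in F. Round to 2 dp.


T_mix = 0.43*89.0 + 0.57*72.3 = 79.48 F

79.48 F


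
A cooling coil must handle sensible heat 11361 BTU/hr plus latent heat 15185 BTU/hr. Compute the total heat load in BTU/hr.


Qt = 11361 + 15185 = 26546 BTU/hr

26546 BTU/hr


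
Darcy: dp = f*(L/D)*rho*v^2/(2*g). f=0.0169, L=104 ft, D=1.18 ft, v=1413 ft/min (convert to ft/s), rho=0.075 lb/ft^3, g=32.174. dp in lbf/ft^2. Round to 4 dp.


v_fps = 1413/60 = 23.55 ft/s
dp = 0.0169*(104/1.18)*0.075*23.55^2/(2*32.174) = 0.9628 lbf/ft^2

0.9628 lbf/ft^2


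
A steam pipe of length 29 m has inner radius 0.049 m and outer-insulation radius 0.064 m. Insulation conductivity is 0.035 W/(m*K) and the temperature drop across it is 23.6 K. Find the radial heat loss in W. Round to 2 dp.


Q = 2*pi*0.035*29*23.6/ln(0.064/0.049) = 563.57 W

563.57 W


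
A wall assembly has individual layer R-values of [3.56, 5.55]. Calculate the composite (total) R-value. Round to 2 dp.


R_total = 3.56 + 5.55 = 9.11

9.11


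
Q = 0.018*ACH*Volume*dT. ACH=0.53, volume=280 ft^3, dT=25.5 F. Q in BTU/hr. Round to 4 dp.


Q = 0.018 * 0.53 * 280 * 25.5 = 68.1156 BTU/hr

68.1156 BTU/hr


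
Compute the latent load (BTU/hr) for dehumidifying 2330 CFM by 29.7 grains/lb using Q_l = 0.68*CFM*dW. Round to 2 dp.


Q = 0.68 * 2330 * 29.7 = 47056.68 BTU/hr

47056.68 BTU/hr


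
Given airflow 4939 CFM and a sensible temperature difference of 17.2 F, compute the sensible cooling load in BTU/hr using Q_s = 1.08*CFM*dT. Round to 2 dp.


Q = 1.08 * 4939 * 17.2 = 91746.86 BTU/hr

91746.86 BTU/hr


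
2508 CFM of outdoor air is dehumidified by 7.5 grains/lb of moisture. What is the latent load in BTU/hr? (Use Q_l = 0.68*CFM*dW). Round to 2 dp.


Q = 0.68 * 2508 * 7.5 = 12790.80 BTU/hr

12790.80 BTU/hr


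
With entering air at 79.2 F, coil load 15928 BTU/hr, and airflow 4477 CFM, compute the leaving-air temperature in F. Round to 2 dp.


dT = 15928/(1.08*4477) = 3.2942
T_leave = 79.2 - 3.2942 = 75.91 F

75.91 F


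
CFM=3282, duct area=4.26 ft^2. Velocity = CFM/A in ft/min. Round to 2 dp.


V = 3282 / 4.26 = 770.42 ft/min

770.42 ft/min


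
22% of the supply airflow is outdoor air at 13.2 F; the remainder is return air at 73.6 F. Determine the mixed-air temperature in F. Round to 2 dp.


T_mix = 0.22*13.2 + 0.78*73.6 = 60.31 F

60.31 F


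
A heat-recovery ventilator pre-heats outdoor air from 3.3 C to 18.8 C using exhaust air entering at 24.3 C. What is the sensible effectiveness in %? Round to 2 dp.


eff = (18.8-3.3)/(24.3-3.3)*100 = 73.81 %

73.81 %


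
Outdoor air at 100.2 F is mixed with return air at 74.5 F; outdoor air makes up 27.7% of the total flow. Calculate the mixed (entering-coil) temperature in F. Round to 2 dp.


T_mix = 74.5 + (27.7/100)*(100.2-74.5) = 81.62 F

81.62 F


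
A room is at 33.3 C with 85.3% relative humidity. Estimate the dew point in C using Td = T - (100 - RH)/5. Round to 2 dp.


Td = 33.3 - (100-85.3)/5 = 30.36 C

30.36 C


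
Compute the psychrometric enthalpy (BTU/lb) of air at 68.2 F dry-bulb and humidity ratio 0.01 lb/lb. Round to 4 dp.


h = 0.24*68.2 + 0.01*(1061+0.444*68.2) = 27.2808 BTU/lb

27.2808 BTU/lb


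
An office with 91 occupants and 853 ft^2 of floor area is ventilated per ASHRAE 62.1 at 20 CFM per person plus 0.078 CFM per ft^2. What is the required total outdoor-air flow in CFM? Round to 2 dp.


Total = 91*20 + 853*0.078 = 1886.53 CFM

1886.53 CFM


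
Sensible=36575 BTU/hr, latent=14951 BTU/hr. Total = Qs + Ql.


Qt = 36575 + 14951 = 51526 BTU/hr

51526 BTU/hr


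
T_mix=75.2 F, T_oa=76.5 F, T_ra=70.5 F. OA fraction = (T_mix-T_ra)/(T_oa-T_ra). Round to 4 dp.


frac = (75.2 - 70.5) / (76.5 - 70.5) = 0.7833

0.7833


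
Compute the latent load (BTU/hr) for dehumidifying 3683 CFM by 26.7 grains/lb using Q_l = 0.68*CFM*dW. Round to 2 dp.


Q = 0.68 * 3683 * 26.7 = 66868.55 BTU/hr

66868.55 BTU/hr


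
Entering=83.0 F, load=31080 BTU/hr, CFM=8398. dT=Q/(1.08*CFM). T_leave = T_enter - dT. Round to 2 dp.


dT = 31080/(1.08*8398) = 3.4267
T_leave = 83.0 - 3.4267 = 79.57 F

79.57 F


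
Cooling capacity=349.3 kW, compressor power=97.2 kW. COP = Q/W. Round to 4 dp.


COP = 349.3 / 97.2 = 3.5936

3.5936


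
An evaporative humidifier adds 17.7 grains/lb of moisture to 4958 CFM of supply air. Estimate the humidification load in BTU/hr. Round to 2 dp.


Q = 0.68 * 4958 * 17.7 = 59674.49 BTU/hr

59674.49 BTU/hr


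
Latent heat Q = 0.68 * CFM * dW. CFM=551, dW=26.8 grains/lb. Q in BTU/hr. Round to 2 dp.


Q = 0.68 * 551 * 26.8 = 10041.42 BTU/hr

10041.42 BTU/hr


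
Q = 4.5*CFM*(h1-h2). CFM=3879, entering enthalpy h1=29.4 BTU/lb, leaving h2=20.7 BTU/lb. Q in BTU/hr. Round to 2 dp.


Q = 4.5 * 3879 * (29.4 - 20.7) = 151862.85 BTU/hr

151862.85 BTU/hr


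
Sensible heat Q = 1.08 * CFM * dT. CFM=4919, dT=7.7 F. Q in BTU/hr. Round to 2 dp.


Q = 1.08 * 4919 * 7.7 = 40906.40 BTU/hr

40906.40 BTU/hr


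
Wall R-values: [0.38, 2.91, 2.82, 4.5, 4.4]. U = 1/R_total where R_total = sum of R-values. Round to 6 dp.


R_total = 0.38 + 2.91 + 2.82 + 4.5 + 4.4 = 15.01
U = 1/15.01 = 0.066622

0.066622


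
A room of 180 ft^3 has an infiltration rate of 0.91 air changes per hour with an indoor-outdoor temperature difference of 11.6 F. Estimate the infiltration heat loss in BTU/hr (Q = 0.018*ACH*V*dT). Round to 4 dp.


Q = 0.018 * 0.91 * 180 * 11.6 = 34.2014 BTU/hr

34.2014 BTU/hr


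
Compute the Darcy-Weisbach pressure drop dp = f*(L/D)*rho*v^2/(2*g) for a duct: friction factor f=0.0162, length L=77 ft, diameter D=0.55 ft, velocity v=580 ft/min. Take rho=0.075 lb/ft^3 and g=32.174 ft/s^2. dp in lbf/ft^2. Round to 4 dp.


v_fps = 580/60 = 9.6667 ft/s
dp = 0.0162*(77/0.55)*0.075*9.6667^2/(2*32.174) = 0.2470 lbf/ft^2

0.2470 lbf/ft^2


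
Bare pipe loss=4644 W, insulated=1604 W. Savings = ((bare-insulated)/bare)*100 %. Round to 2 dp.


Savings = ((4644-1604)/4644)*100 = 65.46 %

65.46 %


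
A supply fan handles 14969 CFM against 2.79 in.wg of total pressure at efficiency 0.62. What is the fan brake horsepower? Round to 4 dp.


BHP = 14969 * 2.79 / (6356 * 0.62) = 10.5979 hp

10.5979 hp


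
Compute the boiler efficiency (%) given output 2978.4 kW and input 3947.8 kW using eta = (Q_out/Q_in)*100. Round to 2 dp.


eta = (2978.4/3947.8)*100 = 75.44 %

75.44 %


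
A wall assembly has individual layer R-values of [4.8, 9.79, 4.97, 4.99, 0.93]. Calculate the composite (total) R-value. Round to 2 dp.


R_total = 4.8 + 9.79 + 4.97 + 4.99 + 0.93 = 25.48

25.48


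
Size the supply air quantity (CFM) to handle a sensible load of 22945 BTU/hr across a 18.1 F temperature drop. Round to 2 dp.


CFM = 22945 / (1.08 * 18.1) = 1173.78

1173.78 CFM


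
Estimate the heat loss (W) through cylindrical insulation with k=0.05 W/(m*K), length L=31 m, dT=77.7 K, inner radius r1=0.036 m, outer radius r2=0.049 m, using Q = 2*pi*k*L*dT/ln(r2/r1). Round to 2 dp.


Q = 2*pi*0.05*31*77.7/ln(0.049/0.036) = 2454.47 W

2454.47 W


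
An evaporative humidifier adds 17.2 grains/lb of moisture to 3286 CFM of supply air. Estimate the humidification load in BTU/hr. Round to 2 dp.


Q = 0.68 * 3286 * 17.2 = 38433.06 BTU/hr

38433.06 BTU/hr


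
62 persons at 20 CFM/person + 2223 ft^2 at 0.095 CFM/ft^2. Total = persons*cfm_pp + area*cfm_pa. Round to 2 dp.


Total = 62*20 + 2223*0.095 = 1451.19 CFM

1451.19 CFM


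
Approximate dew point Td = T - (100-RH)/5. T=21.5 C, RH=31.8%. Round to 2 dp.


Td = 21.5 - (100-31.8)/5 = 7.86 C

7.86 C


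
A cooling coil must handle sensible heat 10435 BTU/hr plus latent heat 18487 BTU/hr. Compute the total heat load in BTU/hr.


Qt = 10435 + 18487 = 28922 BTU/hr

28922 BTU/hr


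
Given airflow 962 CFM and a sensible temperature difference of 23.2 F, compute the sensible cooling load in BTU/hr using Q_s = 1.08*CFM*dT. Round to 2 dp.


Q = 1.08 * 962 * 23.2 = 24103.87 BTU/hr

24103.87 BTU/hr


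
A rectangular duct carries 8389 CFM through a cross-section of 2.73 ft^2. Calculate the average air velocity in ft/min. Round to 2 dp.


V = 8389 / 2.73 = 3072.89 ft/min

3072.89 ft/min


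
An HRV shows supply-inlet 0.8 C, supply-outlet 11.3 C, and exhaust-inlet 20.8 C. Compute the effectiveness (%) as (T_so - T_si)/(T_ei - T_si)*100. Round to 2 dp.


eff = (11.3-0.8)/(20.8-0.8)*100 = 52.50 %

52.50 %
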